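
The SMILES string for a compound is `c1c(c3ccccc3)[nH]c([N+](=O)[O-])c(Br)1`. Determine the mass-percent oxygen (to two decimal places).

Atom tally by fragment:
  pyrrole ring core → C:4 H:5 N:1
  (− 3 ring H displaced by substituents)
  + C6H5 → C:6 H:5
  + NO2 → N:1 O:2
  + Br → Br:1
Element totals:
  C: 10
  H: 7
  Br: 1
  N: 2
  O: 2
Molecular formula: C10H7BrN2O2.
Molar mass = 267.082 g/mol.
Mass from O: 2 × 15.999 = 31.998 g/mol.
%O = 31.998 / 267.082 × 100 = 11.98%.

11.98%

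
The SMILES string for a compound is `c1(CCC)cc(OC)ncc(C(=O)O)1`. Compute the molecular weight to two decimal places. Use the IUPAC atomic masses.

195.22 g/mol

Atom tally by fragment:
  pyridine ring core → C:5 H:5 N:1
  (− 3 ring H displaced by substituents)
  + CH2CH2CH3 → C:3 H:7
  + OCH3 → C:1 H:3 O:1
  + COOH → C:1 H:1 O:2
Element totals:
  C: 10
  H: 13
  N: 1
  O: 3
Molecular formula: C10H13NO3.
  M = 10(12.011) + 13(1.008) + 14.007 + 3(15.999)
    = 120.110 + 13.104 + 14.007 + 47.997 = 195.218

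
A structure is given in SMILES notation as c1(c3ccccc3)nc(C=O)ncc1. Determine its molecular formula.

Atom tally by fragment:
  pyrimidine ring core → C:4 H:4 N:2
  (− 2 ring H displaced by substituents)
  + C6H5 → C:6 H:5
  + CHO → C:1 H:1 O:1
Element totals:
  C: 11
  H: 8
  N: 2
  O: 1

C11H8N2O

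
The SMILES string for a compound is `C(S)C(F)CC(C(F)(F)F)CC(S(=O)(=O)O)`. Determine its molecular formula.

C7H12F4O3S2

Atom tally by fragment:
  HSCH2 → C:1 H:3 S:1
  CH(F) → C:1 H:1 F:1
  CH2 → C:1 H:2
  CH(CF3) → C:2 H:1 F:3
  CH2 → C:1 H:2
  CH2SO3H → C:1 H:3 S:1 O:3
Element totals:
  C: 7
  H: 12
  F: 4
  O: 3
  S: 2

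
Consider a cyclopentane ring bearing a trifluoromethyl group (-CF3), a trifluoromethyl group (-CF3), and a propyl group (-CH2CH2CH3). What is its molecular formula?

C10H14F6

Atom tally by fragment:
  cyclopentane ring core → C:5 H:10
  (− 3 ring H displaced by substituents)
  + CF3 → C:1 F:3
  + CF3 → C:1 F:3
  + CH2CH2CH3 → C:3 H:7
Element totals:
  C: 10
  H: 14
  F: 6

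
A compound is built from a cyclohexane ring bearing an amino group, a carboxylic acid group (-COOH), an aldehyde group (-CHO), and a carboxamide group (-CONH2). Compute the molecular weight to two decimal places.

214.22 g/mol

Atom tally by fragment:
  cyclohexane ring core → C:6 H:12
  (− 4 ring H displaced by substituents)
  + NH2 → N:1 H:2
  + COOH → C:1 H:1 O:2
  + CHO → C:1 H:1 O:1
  + CONH2 → C:1 H:2 O:1 N:1
Element totals:
  C: 9
  H: 14
  N: 2
  O: 4
Molecular formula: C9H14N2O4.
  M = 9(12.011) + 14(1.008) + 2(14.007) + 4(15.999)
    = 108.099 + 14.112 + 28.014 + 63.996 = 214.221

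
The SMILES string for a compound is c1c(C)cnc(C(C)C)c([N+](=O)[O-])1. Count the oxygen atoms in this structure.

Atom tally by fragment:
  pyridine ring core → C:5 H:5 N:1
  (− 3 ring H displaced by substituents)
  + CH3 → C:1 H:3
  + CH(CH3)2 → C:3 H:7
  + NO2 → N:1 O:2
Element totals:
  C: 9
  H: 12
  N: 2
  O: 2

2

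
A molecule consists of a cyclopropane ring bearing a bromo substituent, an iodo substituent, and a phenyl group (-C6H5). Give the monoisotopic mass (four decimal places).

321.8854

Atom tally by fragment:
  cyclopropane ring core → C:3 H:6
  (− 3 ring H displaced by substituents)
  + Br → Br:1
  + I → I:1
  + C6H5 → C:6 H:5
Element totals:
  C: 9
  H: 8
  Br: 1
  I: 1
Molecular formula: C9H8BrI.
  M = 9(12.0) + 8(1.007825) + 78.918338 + 126.904472
    = 108.000000 + 8.062600 + 78.918338 + 126.904472 = 321.885410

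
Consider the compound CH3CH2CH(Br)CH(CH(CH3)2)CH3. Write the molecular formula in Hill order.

C8H17Br

Atom tally by fragment:
  CH3 → C:1 H:3
  CH2 → C:1 H:2
  CH(Br) → C:1 H:1 Br:1
  CH(CH(CH3)2) → C:4 H:8
  CH3 → C:1 H:3
Element totals:
  C: 8
  H: 17
  Br: 1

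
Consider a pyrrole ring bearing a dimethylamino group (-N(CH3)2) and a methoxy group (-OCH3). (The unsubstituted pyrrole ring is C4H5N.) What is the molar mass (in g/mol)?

Atom tally by fragment:
  pyrrole ring core → C:4 H:5 N:1
  (− 2 ring H displaced by substituents)
  + N(CH3)2 → N:1 C:2 H:6
  + OCH3 → C:1 H:3 O:1
Element totals:
  C: 7
  H: 12
  N: 2
  O: 1
Molecular formula: C7H12N2O.
  M = 7(12.011) + 12(1.008) + 2(14.007) + 15.999
    = 84.077 + 12.096 + 28.014 + 15.999 = 140.186

140.19 g/mol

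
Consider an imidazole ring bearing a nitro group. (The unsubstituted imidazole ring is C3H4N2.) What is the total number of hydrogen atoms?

3

Atom tally by fragment:
  imidazole ring core → C:3 H:4 N:2
  (− 1 ring H displaced by substituents)
  + NO2 → N:1 O:2
Element totals:
  C: 3
  H: 3
  N: 3
  O: 2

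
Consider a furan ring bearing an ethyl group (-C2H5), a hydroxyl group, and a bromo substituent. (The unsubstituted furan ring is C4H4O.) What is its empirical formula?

C6H7BrO2

Atom tally by fragment:
  furan ring core → C:4 H:4 O:1
  (− 3 ring H displaced by substituents)
  + C2H5 → C:2 H:5
  + OH → O:1 H:1
  + Br → Br:1
Element totals:
  C: 6
  H: 7
  Br: 1
  O: 2
Molecular formula: C6H7BrO2.
gcd of subscripts (1, 6, 7, 2) = 1, so the empirical formula equals the molecular formula.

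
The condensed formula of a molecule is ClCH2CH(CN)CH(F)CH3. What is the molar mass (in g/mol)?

Atom tally by fragment:
  ClCH2 → C:1 H:2 Cl:1
  CH(CN) → C:2 H:1 N:1
  CH(F) → C:1 H:1 F:1
  CH3 → C:1 H:3
Element totals:
  C: 5
  H: 7
  Cl: 1
  F: 1
  N: 1
Molecular formula: C5H7ClFN.
  M = 5(12.011) + 7(1.008) + 35.45 + 18.998 + 14.007
    = 60.055 + 7.056 + 35.450 + 18.998 + 14.007 = 135.566

135.57 g/mol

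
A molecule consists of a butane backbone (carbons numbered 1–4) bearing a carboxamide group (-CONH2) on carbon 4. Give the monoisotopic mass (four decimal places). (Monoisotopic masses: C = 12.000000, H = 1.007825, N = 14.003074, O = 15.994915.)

Atom tally by fragment:
  CH3 → C:1 H:3
  CH2 → C:1 H:2
  CH2 → C:1 H:2
  CH2CONH2 → C:2 H:4 O:1 N:1
Element totals:
  C: 5
  H: 11
  N: 1
  O: 1
Molecular formula: C5H11NO.
  M = 5(12.0) + 11(1.007825) + 14.003074 + 15.994915
    = 60.000000 + 11.086075 + 14.003074 + 15.994915 = 101.084064

101.0841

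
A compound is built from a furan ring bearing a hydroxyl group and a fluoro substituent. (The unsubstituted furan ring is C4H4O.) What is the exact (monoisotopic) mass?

Atom tally by fragment:
  furan ring core → C:4 H:4 O:1
  (− 2 ring H displaced by substituents)
  + OH → O:1 H:1
  + F → F:1
Element totals:
  C: 4
  H: 3
  F: 1
  O: 2
Molecular formula: C4H3FO2.
  M = 4(12.0) + 3(1.007825) + 18.998403 + 2(15.994915)
    = 48.000000 + 3.023475 + 18.998403 + 31.989830 = 102.011708

102.0117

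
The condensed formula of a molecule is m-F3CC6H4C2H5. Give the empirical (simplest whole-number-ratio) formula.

Atom tally by fragment:
  benzene ring core → C:6 H:6
  (− 2 ring H displaced by substituents)
  + CF3 → C:1 F:3
  + C2H5 → C:2 H:5
Element totals:
  C: 9
  H: 9
  F: 3
Molecular formula: C9H9F3.
gcd of subscripts = 3; dividing each by 3:
  C: 9/3 = 3
  F: 3/3 = 1
  H: 9/3 = 3

C3H3F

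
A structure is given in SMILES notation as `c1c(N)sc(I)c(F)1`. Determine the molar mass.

243.04 g/mol

Atom tally by fragment:
  thiophene ring core → C:4 H:4 S:1
  (− 3 ring H displaced by substituents)
  + NH2 → N:1 H:2
  + I → I:1
  + F → F:1
Element totals:
  C: 4
  H: 3
  F: 1
  I: 1
  N: 1
  S: 1
Molecular formula: C4H3FINS.
  M = 4(12.011) + 3(1.008) + 18.998 + 126.904 + 14.007 + 32.06
    = 48.044 + 3.024 + 18.998 + 126.904 + 14.007 + 32.060 = 243.037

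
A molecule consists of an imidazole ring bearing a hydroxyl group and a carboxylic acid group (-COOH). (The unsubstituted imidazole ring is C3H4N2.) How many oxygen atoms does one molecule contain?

Atom tally by fragment:
  imidazole ring core → C:3 H:4 N:2
  (− 2 ring H displaced by substituents)
  + OH → O:1 H:1
  + COOH → C:1 H:1 O:2
Element totals:
  C: 4
  H: 4
  N: 2
  O: 3

3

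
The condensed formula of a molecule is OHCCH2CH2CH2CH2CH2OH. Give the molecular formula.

C6H12O2

Atom tally by fragment:
  OHCCH2 → C:2 H:3 O:1
  CH2 → C:1 H:2
  CH2 → C:1 H:2
  CH2 → C:1 H:2
  CH2OH → C:1 H:3 O:1
Element totals:
  C: 6
  H: 12
  O: 2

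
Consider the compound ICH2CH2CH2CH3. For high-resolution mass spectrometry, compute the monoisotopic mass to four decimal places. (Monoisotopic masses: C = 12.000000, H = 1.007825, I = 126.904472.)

Atom tally by fragment:
  ICH2 → C:1 H:2 I:1
  CH2 → C:1 H:2
  CH2 → C:1 H:2
  CH3 → C:1 H:3
Element totals:
  C: 4
  H: 9
  I: 1
Molecular formula: C4H9I.
  M = 4(12.0) + 9(1.007825) + 126.904472
    = 48.000000 + 9.070425 + 126.904472 = 183.974897

183.9749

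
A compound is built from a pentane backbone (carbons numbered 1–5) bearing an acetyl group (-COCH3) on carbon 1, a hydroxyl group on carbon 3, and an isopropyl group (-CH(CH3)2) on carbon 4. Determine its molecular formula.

C10H20O2

Atom tally by fragment:
  CH3COCH2 → C:3 H:5 O:1
  CH2 → C:1 H:2
  CH(OH) → C:1 H:2 O:1
  CH(CH(CH3)2) → C:4 H:8
  CH3 → C:1 H:3
Element totals:
  C: 10
  H: 20
  O: 2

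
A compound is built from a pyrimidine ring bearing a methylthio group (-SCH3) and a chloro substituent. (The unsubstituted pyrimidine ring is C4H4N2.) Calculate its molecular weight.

160.62 g/mol

Atom tally by fragment:
  pyrimidine ring core → C:4 H:4 N:2
  (− 2 ring H displaced by substituents)
  + SCH3 → C:1 H:3 S:1
  + Cl → Cl:1
Element totals:
  C: 5
  H: 5
  Cl: 1
  N: 2
  S: 1
Molecular formula: C5H5ClN2S.
  M = 5(12.011) + 5(1.008) + 35.45 + 2(14.007) + 32.06
    = 60.055 + 5.040 + 35.450 + 28.014 + 32.060 = 160.619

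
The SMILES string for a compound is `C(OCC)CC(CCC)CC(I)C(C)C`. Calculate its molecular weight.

Atom tally by fragment:
  C2H5OCH2 → C:3 H:7 O:1
  CH2 → C:1 H:2
  CH(CH2CH2CH3) → C:4 H:8
  CH2 → C:1 H:2
  CH(I) → C:1 H:1 I:1
  CH(CH3) → C:2 H:4
  CH3 → C:1 H:3
Element totals:
  C: 13
  H: 27
  I: 1
  O: 1
Molecular formula: C13H27IO.
  M = 13(12.011) + 27(1.008) + 126.904 + 15.999
    = 156.143 + 27.216 + 126.904 + 15.999 = 326.262

326.26 g/mol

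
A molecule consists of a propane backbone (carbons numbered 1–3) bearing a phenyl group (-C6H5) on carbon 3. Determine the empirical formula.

C3H4

Atom tally by fragment:
  CH3 → C:1 H:3
  CH2 → C:1 H:2
  CH2C6H5 → C:7 H:7
Element totals:
  C: 9
  H: 12
Molecular formula: C9H12.
gcd of subscripts = 3; dividing each by 3:
  C: 9/3 = 3
  H: 12/3 = 4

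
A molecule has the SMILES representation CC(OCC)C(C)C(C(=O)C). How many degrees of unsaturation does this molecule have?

1

Atom tally by fragment:
  CH3 → C:1 H:3
  CH(OC2H5) → C:3 H:6 O:1
  CH(CH3) → C:2 H:4
  CH2COCH3 → C:3 H:5 O:1
Element totals:
  C: 9
  H: 18
  O: 2
Molecular formula: C9H18O2.
DoU = (2C + 2 + N − H − X) / 2 = (2·9 + 2 + 0 − 18 − 0) / 2 = 1.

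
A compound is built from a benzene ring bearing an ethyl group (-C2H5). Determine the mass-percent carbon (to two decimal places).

Atom tally by fragment:
  benzene ring core → C:6 H:6
  (− 1 ring H displaced by substituents)
  + C2H5 → C:2 H:5
Element totals:
  C: 8
  H: 10
Molecular formula: C8H10.
Molar mass = 106.168 g/mol.
Mass from C: 8 × 12.011 = 96.088 g/mol.
%C = 96.088 / 106.168 × 100 = 90.51%.

90.51%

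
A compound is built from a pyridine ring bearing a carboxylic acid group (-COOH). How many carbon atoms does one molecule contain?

6

Atom tally by fragment:
  pyridine ring core → C:5 H:5 N:1
  (− 1 ring H displaced by substituents)
  + COOH → C:1 H:1 O:2
Element totals:
  C: 6
  H: 5
  N: 1
  O: 2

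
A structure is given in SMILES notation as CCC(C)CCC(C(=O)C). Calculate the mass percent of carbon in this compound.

76.00%

Atom tally by fragment:
  CH3 → C:1 H:3
  CH2 → C:1 H:2
  CH(CH3) → C:2 H:4
  CH2 → C:1 H:2
  CH2 → C:1 H:2
  CH2COCH3 → C:3 H:5 O:1
Element totals:
  C: 9
  H: 18
  O: 1
Molecular formula: C9H18O.
Molar mass = 142.242 g/mol.
Mass from C: 9 × 12.011 = 108.099 g/mol.
%C = 108.099 / 142.242 × 100 = 76.00%.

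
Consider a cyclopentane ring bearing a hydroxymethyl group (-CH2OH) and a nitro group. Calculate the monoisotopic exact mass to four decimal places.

Atom tally by fragment:
  cyclopentane ring core → C:5 H:10
  (− 2 ring H displaced by substituents)
  + CH2OH → C:1 H:3 O:1
  + NO2 → N:1 O:2
Element totals:
  C: 6
  H: 11
  N: 1
  O: 3
Molecular formula: C6H11NO3.
  M = 6(12.0) + 11(1.007825) + 14.003074 + 3(15.994915)
    = 72.000000 + 11.086075 + 14.003074 + 47.984745 = 145.073894

145.0739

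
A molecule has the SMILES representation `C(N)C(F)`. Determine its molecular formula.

Atom tally by fragment:
  H2NCH2 → C:1 H:4 N:1
  CH2F → C:1 H:2 F:1
Element totals:
  C: 2
  H: 6
  F: 1
  N: 1

C2H6FN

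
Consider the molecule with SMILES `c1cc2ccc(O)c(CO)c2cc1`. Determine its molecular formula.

C11H10O2

Atom tally by fragment:
  naphthalene ring system core → C:10 H:8
  (− 2 ring H displaced by substituents)
  + OH → O:1 H:1
  + CH2OH → C:1 H:3 O:1
Element totals:
  C: 11
  H: 10
  O: 2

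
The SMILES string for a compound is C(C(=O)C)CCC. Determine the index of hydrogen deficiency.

1

Atom tally by fragment:
  CH3COCH2 → C:3 H:5 O:1
  CH2 → C:1 H:2
  CH2 → C:1 H:2
  CH3 → C:1 H:3
Element totals:
  C: 6
  H: 12
  O: 1
Molecular formula: C6H12O.
DoU = (2C + 2 + N − H − X) / 2 = (2·6 + 2 + 0 − 12 − 0) / 2 = 1.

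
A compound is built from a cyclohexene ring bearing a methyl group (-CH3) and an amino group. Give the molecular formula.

C7H13N

Atom tally by fragment:
  cyclohexene ring core → C:6 H:10
  (− 2 ring H displaced by substituents)
  + CH3 → C:1 H:3
  + NH2 → N:1 H:2
Element totals:
  C: 7
  H: 13
  N: 1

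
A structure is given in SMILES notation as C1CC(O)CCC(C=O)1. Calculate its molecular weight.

Atom tally by fragment:
  cyclohexane ring core → C:6 H:12
  (− 2 ring H displaced by substituents)
  + OH → O:1 H:1
  + CHO → C:1 H:1 O:1
Element totals:
  C: 7
  H: 12
  O: 2
Molecular formula: C7H12O2.
  M = 7(12.011) + 12(1.008) + 2(15.999)
    = 84.077 + 12.096 + 31.998 = 128.171

128.17 g/mol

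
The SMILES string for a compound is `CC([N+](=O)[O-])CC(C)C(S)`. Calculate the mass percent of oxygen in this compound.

19.60%

Atom tally by fragment:
  CH3 → C:1 H:3
  CH(NO2) → C:1 H:1 N:1 O:2
  CH2 → C:1 H:2
  CH(CH3) → C:2 H:4
  CH2SH → C:1 H:3 S:1
Element totals:
  C: 6
  H: 13
  N: 1
  O: 2
  S: 1
Molecular formula: C6H13NO2S.
Molar mass = 163.235 g/mol.
Mass from O: 2 × 15.999 = 31.998 g/mol.
%O = 31.998 / 163.235 × 100 = 19.60%.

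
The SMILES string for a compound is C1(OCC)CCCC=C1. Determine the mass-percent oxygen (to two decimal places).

Atom tally by fragment:
  cyclohexene ring core → C:6 H:10
  (− 1 ring H displaced by substituents)
  + OC2H5 → C:2 H:5 O:1
Element totals:
  C: 8
  H: 14
  O: 1
Molecular formula: C8H14O.
Molar mass = 126.199 g/mol.
Mass from O: 1 × 15.999 = 15.999 g/mol.
%O = 15.999 / 126.199 × 100 = 12.68%.

12.68%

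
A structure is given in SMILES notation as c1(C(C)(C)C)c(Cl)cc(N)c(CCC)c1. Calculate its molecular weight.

Atom tally by fragment:
  benzene ring core → C:6 H:6
  (− 4 ring H displaced by substituents)
  + C(CH3)3 → C:4 H:9
  + Cl → Cl:1
  + NH2 → N:1 H:2
  + CH2CH2CH3 → C:3 H:7
Element totals:
  C: 13
  H: 20
  Cl: 1
  N: 1
Molecular formula: C13H20ClN.
  M = 13(12.011) + 20(1.008) + 35.45 + 14.007
    = 156.143 + 20.160 + 35.450 + 14.007 = 225.760

225.76 g/mol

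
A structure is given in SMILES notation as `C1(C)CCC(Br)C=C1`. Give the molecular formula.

C7H11Br

Atom tally by fragment:
  cyclohexene ring core → C:6 H:10
  (− 2 ring H displaced by substituents)
  + CH3 → C:1 H:3
  + Br → Br:1
Element totals:
  C: 7
  H: 11
  Br: 1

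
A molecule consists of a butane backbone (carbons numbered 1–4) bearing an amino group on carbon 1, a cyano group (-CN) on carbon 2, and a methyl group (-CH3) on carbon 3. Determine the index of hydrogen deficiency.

2

Atom tally by fragment:
  H2NCH2 → C:1 H:4 N:1
  CH(CN) → C:2 H:1 N:1
  CH(CH3) → C:2 H:4
  CH3 → C:1 H:3
Element totals:
  C: 6
  H: 12
  N: 2
Molecular formula: C6H12N2.
DoU = (2C + 2 + N − H − X) / 2 = (2·6 + 2 + 2 − 12 − 0) / 2 = 2.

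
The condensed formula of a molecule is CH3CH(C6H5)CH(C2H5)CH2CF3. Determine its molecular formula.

Atom tally by fragment:
  CH3 → C:1 H:3
  CH(C6H5) → C:7 H:6
  CH(C2H5) → C:3 H:6
  CH2CF3 → C:2 H:2 F:3
Element totals:
  C: 13
  H: 17
  F: 3

C13H17F3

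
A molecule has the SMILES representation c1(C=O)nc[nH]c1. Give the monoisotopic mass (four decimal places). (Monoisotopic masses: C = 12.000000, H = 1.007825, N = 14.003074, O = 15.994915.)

96.0324

Atom tally by fragment:
  imidazole ring core → C:3 H:4 N:2
  (− 1 ring H displaced by substituents)
  + CHO → C:1 H:1 O:1
Element totals:
  C: 4
  H: 4
  N: 2
  O: 1
Molecular formula: C4H4N2O.
  M = 4(12.0) + 4(1.007825) + 2(14.003074) + 15.994915
    = 48.000000 + 4.031300 + 28.006148 + 15.994915 = 96.032363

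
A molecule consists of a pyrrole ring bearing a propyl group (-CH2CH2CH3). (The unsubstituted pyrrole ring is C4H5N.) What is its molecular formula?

C7H11N

Atom tally by fragment:
  pyrrole ring core → C:4 H:5 N:1
  (− 1 ring H displaced by substituents)
  + CH2CH2CH3 → C:3 H:7
Element totals:
  C: 7
  H: 11
  N: 1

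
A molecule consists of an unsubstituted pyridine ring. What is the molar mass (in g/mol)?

79.10 g/mol

Atom tally by fragment:
  pyridine ring core → C:5 H:5 N:1
Element totals:
  C: 5
  H: 5
  N: 1
Molecular formula: C5H5N.
  M = 5(12.011) + 5(1.008) + 14.007
    = 60.055 + 5.040 + 14.007 = 79.102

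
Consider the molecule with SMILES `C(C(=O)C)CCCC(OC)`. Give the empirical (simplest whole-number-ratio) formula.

Atom tally by fragment:
  CH3COCH2 → C:3 H:5 O:1
  CH2 → C:1 H:2
  CH2 → C:1 H:2
  CH2 → C:1 H:2
  CH2OCH3 → C:2 H:5 O:1
Element totals:
  C: 8
  H: 16
  O: 2
Molecular formula: C8H16O2.
gcd of subscripts = 2; dividing each by 2:
  C: 8/2 = 4
  H: 16/2 = 8
  O: 2/2 = 1

C4H8O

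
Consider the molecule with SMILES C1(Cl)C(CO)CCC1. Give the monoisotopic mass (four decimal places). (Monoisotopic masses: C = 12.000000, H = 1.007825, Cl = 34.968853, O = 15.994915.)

134.0498

Atom tally by fragment:
  cyclopentane ring core → C:5 H:10
  (− 2 ring H displaced by substituents)
  + Cl → Cl:1
  + CH2OH → C:1 H:3 O:1
Element totals:
  C: 6
  H: 11
  Cl: 1
  O: 1
Molecular formula: C6H11ClO.
  M = 6(12.0) + 11(1.007825) + 34.968853 + 15.994915
    = 72.000000 + 11.086075 + 34.968853 + 15.994915 = 134.049843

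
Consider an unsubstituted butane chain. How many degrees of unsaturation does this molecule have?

Atom tally by fragment:
  CH3 → C:1 H:3
  CH2 → C:1 H:2
  CH2 → C:1 H:2
  CH3 → C:1 H:3
Element totals:
  C: 4
  H: 10
Molecular formula: C4H10.
DoU = (2C + 2 + N − H − X) / 2 = (2·4 + 2 + 0 − 10 − 0) / 2 = 0.

0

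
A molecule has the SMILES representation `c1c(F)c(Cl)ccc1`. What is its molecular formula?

C6H4ClF

Atom tally by fragment:
  benzene ring core → C:6 H:6
  (− 2 ring H displaced by substituents)
  + F → F:1
  + Cl → Cl:1
Element totals:
  C: 6
  H: 4
  Cl: 1
  F: 1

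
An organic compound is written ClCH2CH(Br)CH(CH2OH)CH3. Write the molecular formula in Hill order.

C5H10BrClO

Element totals:
  C: 5
  H: 10
  Br: 1
  Cl: 1
  O: 1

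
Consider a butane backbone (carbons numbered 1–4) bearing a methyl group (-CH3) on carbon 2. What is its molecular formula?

Atom tally by fragment:
  CH3 → C:1 H:3
  CH(CH3) → C:2 H:4
  CH2 → C:1 H:2
  CH3 → C:1 H:3
Element totals:
  C: 5
  H: 12

C5H12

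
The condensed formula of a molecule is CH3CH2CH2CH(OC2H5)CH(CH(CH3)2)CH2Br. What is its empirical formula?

C11H23BrO

Element totals:
  C: 11
  H: 23
  Br: 1
  O: 1
Molecular formula: C11H23BrO.
gcd of subscripts (1, 11, 23, 1) = 1, so the empirical formula equals the molecular formula.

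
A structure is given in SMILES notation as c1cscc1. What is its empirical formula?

C4H4S

Atom tally by fragment:
  thiophene ring core → C:4 H:4 S:1
Element totals:
  C: 4
  H: 4
  S: 1
Molecular formula: C4H4S.
gcd of subscripts (4, 4, 1) = 1, so the empirical formula equals the molecular formula.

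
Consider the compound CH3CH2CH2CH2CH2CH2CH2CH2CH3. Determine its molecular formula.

Atom tally by fragment:
  CH3 → C:1 H:3
  CH2 → C:1 H:2
  CH2 → C:1 H:2
  CH2 → C:1 H:2
  CH2 → C:1 H:2
  CH2 → C:1 H:2
  CH2 → C:1 H:2
  CH2 → C:1 H:2
  CH3 → C:1 H:3
Element totals:
  C: 9
  H: 20

C9H20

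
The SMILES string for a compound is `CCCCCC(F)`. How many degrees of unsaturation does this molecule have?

Atom tally by fragment:
  CH3 → C:1 H:3
  CH2 → C:1 H:2
  CH2 → C:1 H:2
  CH2 → C:1 H:2
  CH2 → C:1 H:2
  CH2F → C:1 H:2 F:1
Element totals:
  C: 6
  H: 13
  F: 1
Molecular formula: C6H13F.
DoU = (2C + 2 + N − H − X) / 2 = (2·6 + 2 + 0 − 13 − 1) / 2 = 0.

0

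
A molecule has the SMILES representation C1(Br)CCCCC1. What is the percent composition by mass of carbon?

44.20%

Atom tally by fragment:
  cyclohexane ring core → C:6 H:12
  (− 1 ring H displaced by substituents)
  + Br → Br:1
Element totals:
  C: 6
  H: 11
  Br: 1
Molecular formula: C6H11Br.
Molar mass = 163.058 g/mol.
Mass from C: 6 × 12.011 = 72.066 g/mol.
%C = 72.066 / 163.058 × 100 = 44.20%.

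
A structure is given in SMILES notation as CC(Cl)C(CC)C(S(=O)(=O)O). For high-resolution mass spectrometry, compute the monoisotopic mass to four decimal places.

200.0274

Atom tally by fragment:
  CH3 → C:1 H:3
  CH(Cl) → C:1 H:1 Cl:1
  CH(C2H5) → C:3 H:6
  CH2SO3H → C:1 H:3 S:1 O:3
Element totals:
  C: 6
  H: 13
  Cl: 1
  O: 3
  S: 1
Molecular formula: C6H13ClO3S.
  M = 6(12.0) + 13(1.007825) + 34.968853 + 3(15.994915) + 31.972071
    = 72.000000 + 13.101725 + 34.968853 + 47.984745 + 31.972071 = 200.027394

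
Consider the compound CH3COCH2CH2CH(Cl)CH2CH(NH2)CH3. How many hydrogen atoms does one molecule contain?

Element totals:
  C: 8
  H: 16
  Cl: 1
  N: 1
  O: 1

16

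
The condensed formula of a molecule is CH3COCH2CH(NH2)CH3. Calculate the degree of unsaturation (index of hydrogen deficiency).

Atom tally by fragment:
  CH3COCH2 → C:3 H:5 O:1
  CH(NH2) → C:1 H:3 N:1
  CH3 → C:1 H:3
Element totals:
  C: 5
  H: 11
  N: 1
  O: 1
Molecular formula: C5H11NO.
DoU = (2C + 2 + N − H − X) / 2 = (2·5 + 2 + 1 − 11 − 0) / 2 = 1.

1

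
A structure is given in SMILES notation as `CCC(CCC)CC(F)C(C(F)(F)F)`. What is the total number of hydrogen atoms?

18

Atom tally by fragment:
  CH3 → C:1 H:3
  CH2 → C:1 H:2
  CH(CH2CH2CH3) → C:4 H:8
  CH2 → C:1 H:2
  CH(F) → C:1 H:1 F:1
  CH2CF3 → C:2 H:2 F:3
Element totals:
  C: 10
  H: 18
  F: 4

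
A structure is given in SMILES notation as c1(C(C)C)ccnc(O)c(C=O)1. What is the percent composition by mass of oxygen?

19.37%

Atom tally by fragment:
  pyridine ring core → C:5 H:5 N:1
  (− 3 ring H displaced by substituents)
  + CH(CH3)2 → C:3 H:7
  + OH → O:1 H:1
  + CHO → C:1 H:1 O:1
Element totals:
  C: 9
  H: 11
  N: 1
  O: 2
Molecular formula: C9H11NO2.
Molar mass = 165.192 g/mol.
Mass from O: 2 × 15.999 = 31.998 g/mol.
%O = 31.998 / 165.192 × 100 = 19.37%.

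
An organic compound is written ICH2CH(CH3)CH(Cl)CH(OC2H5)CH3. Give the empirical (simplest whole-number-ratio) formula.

C8H16ClIO

Element totals:
  C: 8
  H: 16
  Cl: 1
  I: 1
  O: 1
Molecular formula: C8H16ClIO.
gcd of subscripts (8, 1, 16, 1, 1) = 1, so the empirical formula equals the molecular formula.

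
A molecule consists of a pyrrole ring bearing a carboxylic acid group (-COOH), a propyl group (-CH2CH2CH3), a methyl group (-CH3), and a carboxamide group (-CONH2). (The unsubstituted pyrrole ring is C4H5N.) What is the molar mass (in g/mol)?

210.23 g/mol

Atom tally by fragment:
  pyrrole ring core → C:4 H:5 N:1
  (− 4 ring H displaced by substituents)
  + COOH → C:1 H:1 O:2
  + CH2CH2CH3 → C:3 H:7
  + CH3 → C:1 H:3
  + CONH2 → C:1 H:2 O:1 N:1
Element totals:
  C: 10
  H: 14
  N: 2
  O: 3
Molecular formula: C10H14N2O3.
  M = 10(12.011) + 14(1.008) + 2(14.007) + 3(15.999)
    = 120.110 + 14.112 + 28.014 + 47.997 = 210.233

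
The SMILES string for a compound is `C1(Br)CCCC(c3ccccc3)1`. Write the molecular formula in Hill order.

Atom tally by fragment:
  cyclopentane ring core → C:5 H:10
  (− 2 ring H displaced by substituents)
  + Br → Br:1
  + C6H5 → C:6 H:5
Element totals:
  C: 11
  H: 13
  Br: 1

C11H13Br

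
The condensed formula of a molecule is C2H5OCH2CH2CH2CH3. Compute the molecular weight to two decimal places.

Element totals:
  C: 6
  H: 14
  O: 1
Molecular formula: C6H14O.
  M = 6(12.011) + 14(1.008) + 15.999
    = 72.066 + 14.112 + 15.999 = 102.177

102.18 g/mol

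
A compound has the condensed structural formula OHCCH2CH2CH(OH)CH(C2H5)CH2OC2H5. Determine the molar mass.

Element totals:
  C: 10
  H: 20
  O: 3
Molecular formula: C10H20O3.
  M = 10(12.011) + 20(1.008) + 3(15.999)
    = 120.110 + 20.160 + 47.997 = 188.267

188.27 g/mol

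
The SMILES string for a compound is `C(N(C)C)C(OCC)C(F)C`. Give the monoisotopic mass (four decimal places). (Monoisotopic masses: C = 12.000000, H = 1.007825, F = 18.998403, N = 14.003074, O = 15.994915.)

163.1372

Atom tally by fragment:
  (CH3)2NCH2 → C:3 H:8 N:1
  CH(OC2H5) → C:3 H:6 O:1
  CH(F) → C:1 H:1 F:1
  CH3 → C:1 H:3
Element totals:
  C: 8
  H: 18
  F: 1
  N: 1
  O: 1
Molecular formula: C8H18FNO.
  M = 8(12.0) + 18(1.007825) + 18.998403 + 14.003074 + 15.994915
    = 96.000000 + 18.140850 + 18.998403 + 14.003074 + 15.994915 = 163.137242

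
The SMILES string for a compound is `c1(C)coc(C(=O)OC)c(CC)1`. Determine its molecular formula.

C9H12O3

Atom tally by fragment:
  furan ring core → C:4 H:4 O:1
  (− 3 ring H displaced by substituents)
  + CH3 → C:1 H:3
  + COOCH3 → C:2 H:3 O:2
  + C2H5 → C:2 H:5
Element totals:
  C: 9
  H: 12
  O: 3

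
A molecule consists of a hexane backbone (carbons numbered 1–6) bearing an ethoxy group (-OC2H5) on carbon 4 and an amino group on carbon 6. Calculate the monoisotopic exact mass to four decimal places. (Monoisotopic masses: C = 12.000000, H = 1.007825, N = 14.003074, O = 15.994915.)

145.1467

Atom tally by fragment:
  CH3 → C:1 H:3
  CH2 → C:1 H:2
  CH2 → C:1 H:2
  CH(OC2H5) → C:3 H:6 O:1
  CH2 → C:1 H:2
  CH2NH2 → C:1 H:4 N:1
Element totals:
  C: 8
  H: 19
  N: 1
  O: 1
Molecular formula: C8H19NO.
  M = 8(12.0) + 19(1.007825) + 14.003074 + 15.994915
    = 96.000000 + 19.148675 + 14.003074 + 15.994915 = 145.146664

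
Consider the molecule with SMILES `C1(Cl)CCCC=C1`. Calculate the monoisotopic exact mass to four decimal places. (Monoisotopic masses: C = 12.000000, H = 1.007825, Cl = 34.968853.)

116.0393

Atom tally by fragment:
  cyclohexene ring core → C:6 H:10
  (− 1 ring H displaced by substituents)
  + Cl → Cl:1
Element totals:
  C: 6
  H: 9
  Cl: 1
Molecular formula: C6H9Cl.
  M = 6(12.0) + 9(1.007825) + 34.968853
    = 72.000000 + 9.070425 + 34.968853 = 116.039278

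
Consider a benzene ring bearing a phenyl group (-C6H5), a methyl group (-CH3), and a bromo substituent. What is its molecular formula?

Atom tally by fragment:
  benzene ring core → C:6 H:6
  (− 3 ring H displaced by substituents)
  + C6H5 → C:6 H:5
  + CH3 → C:1 H:3
  + Br → Br:1
Element totals:
  C: 13
  H: 11
  Br: 1

C13H11Br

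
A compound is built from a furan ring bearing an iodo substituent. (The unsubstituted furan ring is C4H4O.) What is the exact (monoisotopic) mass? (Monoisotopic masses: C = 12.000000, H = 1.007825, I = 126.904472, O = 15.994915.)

Atom tally by fragment:
  furan ring core → C:4 H:4 O:1
  (− 1 ring H displaced by substituents)
  + I → I:1
Element totals:
  C: 4
  H: 3
  I: 1
  O: 1
Molecular formula: C4H3IO.
  M = 4(12.0) + 3(1.007825) + 126.904472 + 15.994915
    = 48.000000 + 3.023475 + 126.904472 + 15.994915 = 193.922862

193.9229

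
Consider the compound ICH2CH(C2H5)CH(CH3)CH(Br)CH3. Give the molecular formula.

C8H16BrI

Atom tally by fragment:
  ICH2 → C:1 H:2 I:1
  CH(C2H5) → C:3 H:6
  CH(CH3) → C:2 H:4
  CH(Br) → C:1 H:1 Br:1
  CH3 → C:1 H:3
Element totals:
  C: 8
  H: 16
  Br: 1
  I: 1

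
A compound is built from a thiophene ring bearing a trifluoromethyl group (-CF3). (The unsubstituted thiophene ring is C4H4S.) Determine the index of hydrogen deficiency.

3

Atom tally by fragment:
  thiophene ring core → C:4 H:4 S:1
  (− 1 ring H displaced by substituents)
  + CF3 → C:1 F:3
Element totals:
  C: 5
  H: 3
  F: 3
  S: 1
Molecular formula: C5H3F3S.
DoU = (2C + 2 + N − H − X) / 2 = (2·5 + 2 + 0 − 3 − 3) / 2 = 3.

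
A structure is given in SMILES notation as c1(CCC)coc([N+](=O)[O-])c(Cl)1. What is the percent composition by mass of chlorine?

18.70%

Atom tally by fragment:
  furan ring core → C:4 H:4 O:1
  (− 3 ring H displaced by substituents)
  + CH2CH2CH3 → C:3 H:7
  + NO2 → N:1 O:2
  + Cl → Cl:1
Element totals:
  C: 7
  H: 8
  Cl: 1
  N: 1
  O: 3
Molecular formula: C7H8ClNO3.
Molar mass = 189.595 g/mol.
Mass from Cl: 1 × 35.45 = 35.450 g/mol.
%Cl = 35.450 / 189.595 × 100 = 18.70%.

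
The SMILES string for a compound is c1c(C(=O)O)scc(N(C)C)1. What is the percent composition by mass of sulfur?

18.73%

Atom tally by fragment:
  thiophene ring core → C:4 H:4 S:1
  (− 2 ring H displaced by substituents)
  + COOH → C:1 H:1 O:2
  + N(CH3)2 → N:1 C:2 H:6
Element totals:
  C: 7
  H: 9
  N: 1
  O: 2
  S: 1
Molecular formula: C7H9NO2S.
Molar mass = 171.214 g/mol.
Mass from S: 1 × 32.06 = 32.060 g/mol.
%S = 32.060 / 171.214 × 100 = 18.73%.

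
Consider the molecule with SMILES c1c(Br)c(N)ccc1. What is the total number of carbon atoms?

6

Atom tally by fragment:
  benzene ring core → C:6 H:6
  (− 2 ring H displaced by substituents)
  + Br → Br:1
  + NH2 → N:1 H:2
Element totals:
  C: 6
  H: 6
  Br: 1
  N: 1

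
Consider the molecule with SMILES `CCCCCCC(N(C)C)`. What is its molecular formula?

Atom tally by fragment:
  CH3 → C:1 H:3
  CH2 → C:1 H:2
  CH2 → C:1 H:2
  CH2 → C:1 H:2
  CH2 → C:1 H:2
  CH2 → C:1 H:2
  CH2N(CH3)2 → C:3 H:8 N:1
Element totals:
  C: 9
  H: 21
  N: 1

C9H21N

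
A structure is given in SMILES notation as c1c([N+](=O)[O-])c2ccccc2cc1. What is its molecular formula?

C10H7NO2

Atom tally by fragment:
  naphthalene ring system core → C:10 H:8
  (− 1 ring H displaced by substituents)
  + NO2 → N:1 O:2
Element totals:
  C: 10
  H: 7
  N: 1
  O: 2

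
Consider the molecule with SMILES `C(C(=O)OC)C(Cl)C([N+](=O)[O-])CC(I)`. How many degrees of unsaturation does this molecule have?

Atom tally by fragment:
  CH3OOCCH2 → C:3 H:5 O:2
  CH(Cl) → C:1 H:1 Cl:1
  CH(NO2) → C:1 H:1 N:1 O:2
  CH2 → C:1 H:2
  CH2I → C:1 H:2 I:1
Element totals:
  C: 7
  H: 11
  Cl: 1
  I: 1
  N: 1
  O: 4
Molecular formula: C7H11ClINO4.
DoU = (2C + 2 + N − H − X) / 2 = (2·7 + 2 + 1 − 11 − 2) / 2 = 2.

2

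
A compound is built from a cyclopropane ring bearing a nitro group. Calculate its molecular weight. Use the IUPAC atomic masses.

87.08 g/mol

Atom tally by fragment:
  cyclopropane ring core → C:3 H:6
  (− 1 ring H displaced by substituents)
  + NO2 → N:1 O:2
Element totals:
  C: 3
  H: 5
  N: 1
  O: 2
Molecular formula: C3H5NO2.
  M = 3(12.011) + 5(1.008) + 14.007 + 2(15.999)
    = 36.033 + 5.040 + 14.007 + 31.998 = 87.078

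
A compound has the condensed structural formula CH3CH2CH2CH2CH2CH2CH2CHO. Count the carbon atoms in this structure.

Element totals:
  C: 8
  H: 16
  O: 1

8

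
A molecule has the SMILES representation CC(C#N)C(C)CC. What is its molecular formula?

Atom tally by fragment:
  CH3 → C:1 H:3
  CH(CN) → C:2 H:1 N:1
  CH(CH3) → C:2 H:4
  CH2 → C:1 H:2
  CH3 → C:1 H:3
Element totals:
  C: 7
  H: 13
  N: 1

C7H13N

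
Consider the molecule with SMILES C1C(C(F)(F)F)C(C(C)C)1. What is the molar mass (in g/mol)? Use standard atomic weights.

152.16 g/mol

Atom tally by fragment:
  cyclopropane ring core → C:3 H:6
  (− 2 ring H displaced by substituents)
  + CF3 → C:1 F:3
  + CH(CH3)2 → C:3 H:7
Element totals:
  C: 7
  H: 11
  F: 3
Molecular formula: C7H11F3.
  M = 7(12.011) + 11(1.008) + 3(18.998)
    = 84.077 + 11.088 + 56.994 = 152.159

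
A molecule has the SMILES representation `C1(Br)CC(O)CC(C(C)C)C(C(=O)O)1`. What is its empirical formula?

Atom tally by fragment:
  cyclohexane ring core → C:6 H:12
  (− 4 ring H displaced by substituents)
  + Br → Br:1
  + OH → O:1 H:1
  + CH(CH3)2 → C:3 H:7
  + COOH → C:1 H:1 O:2
Element totals:
  C: 10
  H: 17
  Br: 1
  O: 3
Molecular formula: C10H17BrO3.
gcd of subscripts (1, 10, 17, 3) = 1, so the empirical formula equals the molecular formula.

C10H17BrO3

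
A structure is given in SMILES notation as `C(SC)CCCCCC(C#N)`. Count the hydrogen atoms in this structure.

17

Atom tally by fragment:
  CH3SCH2 → C:2 H:5 S:1
  CH2 → C:1 H:2
  CH2 → C:1 H:2
  CH2 → C:1 H:2
  CH2 → C:1 H:2
  CH2 → C:1 H:2
  CH2CN → C:2 H:2 N:1
Element totals:
  C: 9
  H: 17
  N: 1
  S: 1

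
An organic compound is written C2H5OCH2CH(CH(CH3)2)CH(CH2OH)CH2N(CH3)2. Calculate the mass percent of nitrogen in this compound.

6.44%

Element totals:
  C: 12
  H: 27
  N: 1
  O: 2
Molecular formula: C12H27NO2.
Molar mass = 217.353 g/mol.
Mass from N: 1 × 14.007 = 14.007 g/mol.
%N = 14.007 / 217.353 × 100 = 6.44%.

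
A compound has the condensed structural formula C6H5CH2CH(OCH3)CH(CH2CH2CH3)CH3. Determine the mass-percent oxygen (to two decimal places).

Atom tally by fragment:
  C6H5CH2 → C:7 H:7
  CH(OCH3) → C:2 H:4 O:1
  CH(CH2CH2CH3) → C:4 H:8
  CH3 → C:1 H:3
Element totals:
  C: 14
  H: 22
  O: 1
Molecular formula: C14H22O.
Molar mass = 206.329 g/mol.
Mass from O: 1 × 15.999 = 15.999 g/mol.
%O = 15.999 / 206.329 × 100 = 7.75%.

7.75%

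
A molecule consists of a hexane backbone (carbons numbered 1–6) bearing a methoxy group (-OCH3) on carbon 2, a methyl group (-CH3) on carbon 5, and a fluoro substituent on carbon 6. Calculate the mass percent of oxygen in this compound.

10.79%

Atom tally by fragment:
  CH3 → C:1 H:3
  CH(OCH3) → C:2 H:4 O:1
  CH2 → C:1 H:2
  CH2 → C:1 H:2
  CH(CH3) → C:2 H:4
  CH2F → C:1 H:2 F:1
Element totals:
  C: 8
  H: 17
  F: 1
  O: 1
Molecular formula: C8H17FO.
Molar mass = 148.221 g/mol.
Mass from O: 1 × 15.999 = 15.999 g/mol.
%O = 15.999 / 148.221 × 100 = 10.79%.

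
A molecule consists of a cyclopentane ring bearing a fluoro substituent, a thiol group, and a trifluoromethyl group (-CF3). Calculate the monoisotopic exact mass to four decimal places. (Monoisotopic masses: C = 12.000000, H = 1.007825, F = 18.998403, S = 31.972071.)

188.0283

Atom tally by fragment:
  cyclopentane ring core → C:5 H:10
  (− 3 ring H displaced by substituents)
  + F → F:1
  + SH → S:1 H:1
  + CF3 → C:1 F:3
Element totals:
  C: 6
  H: 8
  F: 4
  S: 1
Molecular formula: C6H8F4S.
  M = 6(12.0) + 8(1.007825) + 4(18.998403) + 31.972071
    = 72.000000 + 8.062600 + 75.993612 + 31.972071 = 188.028283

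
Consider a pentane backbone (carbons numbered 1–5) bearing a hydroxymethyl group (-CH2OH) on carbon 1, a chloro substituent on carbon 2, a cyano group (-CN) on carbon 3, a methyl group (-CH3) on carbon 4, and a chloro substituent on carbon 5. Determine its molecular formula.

Atom tally by fragment:
  HOCH2CH2 → C:2 H:5 O:1
  CH(Cl) → C:1 H:1 Cl:1
  CH(CN) → C:2 H:1 N:1
  CH(CH3) → C:2 H:4
  CH2Cl → C:1 H:2 Cl:1
Element totals:
  C: 8
  H: 13
  Cl: 2
  N: 1
  O: 1

C8H13Cl2NO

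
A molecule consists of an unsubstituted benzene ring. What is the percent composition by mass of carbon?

Atom tally by fragment:
  benzene ring core → C:6 H:6
Element totals:
  C: 6
  H: 6
Molecular formula: C6H6.
Molar mass = 78.114 g/mol.
Mass from C: 6 × 12.011 = 72.066 g/mol.
%C = 72.066 / 78.114 × 100 = 92.26%.

92.26%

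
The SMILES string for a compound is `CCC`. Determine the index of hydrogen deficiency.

Atom tally by fragment:
  CH3 → C:1 H:3
  CH2 → C:1 H:2
  CH3 → C:1 H:3
Element totals:
  C: 3
  H: 8
Molecular formula: C3H8.
DoU = (2C + 2 + N − H − X) / 2 = (2·3 + 2 + 0 − 8 − 0) / 2 = 0.

0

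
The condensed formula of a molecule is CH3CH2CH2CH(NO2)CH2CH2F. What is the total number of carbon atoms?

6

Atom tally by fragment:
  CH3 → C:1 H:3
  CH2 → C:1 H:2
  CH2 → C:1 H:2
  CH(NO2) → C:1 H:1 N:1 O:2
  CH2 → C:1 H:2
  CH2F → C:1 H:2 F:1
Element totals:
  C: 6
  H: 12
  F: 1
  N: 1
  O: 2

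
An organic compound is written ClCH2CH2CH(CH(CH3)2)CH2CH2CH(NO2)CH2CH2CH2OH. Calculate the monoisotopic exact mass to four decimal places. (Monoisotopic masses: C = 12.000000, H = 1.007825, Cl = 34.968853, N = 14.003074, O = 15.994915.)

Element totals:
  C: 12
  H: 24
  Cl: 1
  N: 1
  O: 3
Molecular formula: C12H24ClNO3.
  M = 12(12.0) + 24(1.007825) + 34.968853 + 14.003074 + 3(15.994915)
    = 144.000000 + 24.187800 + 34.968853 + 14.003074 + 47.984745 = 265.144472

265.1445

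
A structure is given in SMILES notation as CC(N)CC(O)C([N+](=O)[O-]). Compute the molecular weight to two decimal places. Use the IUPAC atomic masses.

148.16 g/mol

Atom tally by fragment:
  CH3 → C:1 H:3
  CH(NH2) → C:1 H:3 N:1
  CH2 → C:1 H:2
  CH(OH) → C:1 H:2 O:1
  CH2NO2 → C:1 H:2 N:1 O:2
Element totals:
  C: 5
  H: 12
  N: 2
  O: 3
Molecular formula: C5H12N2O3.
  M = 5(12.011) + 12(1.008) + 2(14.007) + 3(15.999)
    = 60.055 + 12.096 + 28.014 + 47.997 = 148.162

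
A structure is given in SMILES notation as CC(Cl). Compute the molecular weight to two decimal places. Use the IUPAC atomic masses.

Atom tally by fragment:
  CH3 → C:1 H:3
  CH2Cl → C:1 H:2 Cl:1
Element totals:
  C: 2
  H: 5
  Cl: 1
Molecular formula: C2H5Cl.
  M = 2(12.011) + 5(1.008) + 35.45
    = 24.022 + 5.040 + 35.450 = 64.512

64.51 g/mol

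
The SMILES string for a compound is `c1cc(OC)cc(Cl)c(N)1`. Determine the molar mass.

Atom tally by fragment:
  benzene ring core → C:6 H:6
  (− 3 ring H displaced by substituents)
  + OCH3 → C:1 H:3 O:1
  + Cl → Cl:1
  + NH2 → N:1 H:2
Element totals:
  C: 7
  H: 8
  Cl: 1
  N: 1
  O: 1
Molecular formula: C7H8ClNO.
  M = 7(12.011) + 8(1.008) + 35.45 + 14.007 + 15.999
    = 84.077 + 8.064 + 35.450 + 14.007 + 15.999 = 157.597

157.60 g/mol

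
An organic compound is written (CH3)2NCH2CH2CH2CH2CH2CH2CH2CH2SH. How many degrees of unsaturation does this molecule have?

Atom tally by fragment:
  (CH3)2NCH2 → C:3 H:8 N:1
  CH2 → C:1 H:2
  CH2 → C:1 H:2
  CH2 → C:1 H:2
  CH2 → C:1 H:2
  CH2 → C:1 H:2
  CH2 → C:1 H:2
  CH2SH → C:1 H:3 S:1
Element totals:
  C: 10
  H: 23
  N: 1
  S: 1
Molecular formula: C10H23NS.
DoU = (2C + 2 + N − H − X) / 2 = (2·10 + 2 + 1 − 23 − 0) / 2 = 0.

0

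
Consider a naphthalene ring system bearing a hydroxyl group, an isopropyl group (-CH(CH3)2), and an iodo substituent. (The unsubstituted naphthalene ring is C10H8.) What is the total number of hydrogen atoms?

13

Atom tally by fragment:
  naphthalene ring system core → C:10 H:8
  (− 3 ring H displaced by substituents)
  + OH → O:1 H:1
  + CH(CH3)2 → C:3 H:7
  + I → I:1
Element totals:
  C: 13
  H: 13
  I: 1
  O: 1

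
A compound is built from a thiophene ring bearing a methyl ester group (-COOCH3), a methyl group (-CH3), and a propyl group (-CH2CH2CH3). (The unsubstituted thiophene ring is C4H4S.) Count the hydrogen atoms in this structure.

14

Atom tally by fragment:
  thiophene ring core → C:4 H:4 S:1
  (− 3 ring H displaced by substituents)
  + COOCH3 → C:2 H:3 O:2
  + CH3 → C:1 H:3
  + CH2CH2CH3 → C:3 H:7
Element totals:
  C: 10
  H: 14
  O: 2
  S: 1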